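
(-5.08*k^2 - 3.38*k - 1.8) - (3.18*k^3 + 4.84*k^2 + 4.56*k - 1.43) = -3.18*k^3 - 9.92*k^2 - 7.94*k - 0.37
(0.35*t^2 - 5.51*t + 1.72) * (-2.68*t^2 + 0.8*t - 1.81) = -0.938*t^4 + 15.0468*t^3 - 9.6511*t^2 + 11.3491*t - 3.1132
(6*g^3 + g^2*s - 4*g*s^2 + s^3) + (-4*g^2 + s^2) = 6*g^3 + g^2*s - 4*g^2 - 4*g*s^2 + s^3 + s^2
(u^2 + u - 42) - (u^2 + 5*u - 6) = -4*u - 36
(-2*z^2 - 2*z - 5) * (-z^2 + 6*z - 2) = 2*z^4 - 10*z^3 - 3*z^2 - 26*z + 10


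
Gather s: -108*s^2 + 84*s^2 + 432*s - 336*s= -24*s^2 + 96*s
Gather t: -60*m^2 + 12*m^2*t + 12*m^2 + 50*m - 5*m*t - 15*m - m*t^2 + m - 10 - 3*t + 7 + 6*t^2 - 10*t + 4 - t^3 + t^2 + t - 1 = -48*m^2 + 36*m - t^3 + t^2*(7 - m) + t*(12*m^2 - 5*m - 12)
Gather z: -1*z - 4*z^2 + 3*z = -4*z^2 + 2*z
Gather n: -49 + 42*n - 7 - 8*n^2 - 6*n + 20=-8*n^2 + 36*n - 36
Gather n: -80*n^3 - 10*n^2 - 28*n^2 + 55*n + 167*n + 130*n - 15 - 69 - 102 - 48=-80*n^3 - 38*n^2 + 352*n - 234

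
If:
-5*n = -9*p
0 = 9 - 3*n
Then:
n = 3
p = 5/3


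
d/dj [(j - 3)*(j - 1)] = 2*j - 4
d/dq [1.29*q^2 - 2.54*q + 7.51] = 2.58*q - 2.54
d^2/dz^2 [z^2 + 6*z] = 2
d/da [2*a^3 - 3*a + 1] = 6*a^2 - 3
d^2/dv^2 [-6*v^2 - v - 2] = -12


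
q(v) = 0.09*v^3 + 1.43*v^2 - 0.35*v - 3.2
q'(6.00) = 26.53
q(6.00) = 65.62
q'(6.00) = 26.53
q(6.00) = 65.62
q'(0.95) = 2.61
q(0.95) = -2.16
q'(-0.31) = -1.21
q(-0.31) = -2.96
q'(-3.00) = -6.50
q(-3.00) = 8.29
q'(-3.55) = -7.10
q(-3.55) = 12.04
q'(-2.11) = -5.18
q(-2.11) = 3.06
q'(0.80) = 2.11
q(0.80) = -2.52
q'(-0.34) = -1.29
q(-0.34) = -2.92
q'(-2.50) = -5.81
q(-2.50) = 5.21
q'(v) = 0.27*v^2 + 2.86*v - 0.35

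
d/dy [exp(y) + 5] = exp(y)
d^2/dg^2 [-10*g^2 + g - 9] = -20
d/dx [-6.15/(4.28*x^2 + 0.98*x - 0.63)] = (52.644*x + 6.027)/(4.28*x^2 + 0.98*x - 0.63)^2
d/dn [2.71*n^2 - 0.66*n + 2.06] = 5.42*n - 0.66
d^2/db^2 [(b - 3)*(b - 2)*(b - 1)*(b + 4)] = 12*b^2 - 12*b - 26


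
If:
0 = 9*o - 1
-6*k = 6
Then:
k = -1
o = 1/9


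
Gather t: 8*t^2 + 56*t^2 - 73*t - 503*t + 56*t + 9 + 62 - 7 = 64*t^2 - 520*t + 64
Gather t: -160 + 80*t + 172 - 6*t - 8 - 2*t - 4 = 72*t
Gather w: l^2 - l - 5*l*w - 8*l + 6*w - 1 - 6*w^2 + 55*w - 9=l^2 - 9*l - 6*w^2 + w*(61 - 5*l) - 10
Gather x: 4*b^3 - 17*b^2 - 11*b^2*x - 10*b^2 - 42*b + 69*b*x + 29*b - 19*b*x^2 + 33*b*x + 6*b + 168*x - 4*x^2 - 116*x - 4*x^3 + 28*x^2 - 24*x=4*b^3 - 27*b^2 - 7*b - 4*x^3 + x^2*(24 - 19*b) + x*(-11*b^2 + 102*b + 28)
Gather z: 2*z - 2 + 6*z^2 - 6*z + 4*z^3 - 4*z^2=4*z^3 + 2*z^2 - 4*z - 2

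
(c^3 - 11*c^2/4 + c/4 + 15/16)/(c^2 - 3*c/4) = c - 2 - 5/(4*c)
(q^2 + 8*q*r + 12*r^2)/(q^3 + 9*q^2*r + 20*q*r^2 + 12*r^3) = 1/(q + r)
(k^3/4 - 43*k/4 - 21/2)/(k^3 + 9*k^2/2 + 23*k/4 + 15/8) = 2*(k^3 - 43*k - 42)/(8*k^3 + 36*k^2 + 46*k + 15)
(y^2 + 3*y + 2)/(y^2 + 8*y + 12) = (y + 1)/(y + 6)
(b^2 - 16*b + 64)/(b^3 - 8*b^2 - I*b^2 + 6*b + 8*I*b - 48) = (b - 8)/(b^2 - I*b + 6)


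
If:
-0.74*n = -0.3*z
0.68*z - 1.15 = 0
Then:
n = 0.69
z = 1.69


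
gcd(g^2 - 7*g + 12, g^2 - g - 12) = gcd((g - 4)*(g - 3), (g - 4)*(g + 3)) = g - 4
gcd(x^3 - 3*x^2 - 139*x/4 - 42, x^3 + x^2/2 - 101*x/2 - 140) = x^2 - 9*x/2 - 28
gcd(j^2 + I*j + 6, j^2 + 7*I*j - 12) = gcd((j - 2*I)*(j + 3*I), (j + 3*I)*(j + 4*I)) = j + 3*I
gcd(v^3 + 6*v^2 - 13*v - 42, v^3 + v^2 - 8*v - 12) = v^2 - v - 6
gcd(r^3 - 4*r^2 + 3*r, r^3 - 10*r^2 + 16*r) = r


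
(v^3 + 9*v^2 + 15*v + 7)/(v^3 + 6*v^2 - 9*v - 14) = (v + 1)/(v - 2)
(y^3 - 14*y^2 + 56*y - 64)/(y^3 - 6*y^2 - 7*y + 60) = (y^2 - 10*y + 16)/(y^2 - 2*y - 15)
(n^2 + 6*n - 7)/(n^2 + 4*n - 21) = (n - 1)/(n - 3)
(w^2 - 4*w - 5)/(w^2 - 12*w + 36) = (w^2 - 4*w - 5)/(w^2 - 12*w + 36)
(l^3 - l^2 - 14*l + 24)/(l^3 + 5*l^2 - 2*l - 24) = (l - 3)/(l + 3)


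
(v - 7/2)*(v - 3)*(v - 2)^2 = v^4 - 21*v^3/2 + 81*v^2/2 - 68*v + 42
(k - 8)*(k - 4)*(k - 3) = k^3 - 15*k^2 + 68*k - 96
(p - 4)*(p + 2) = p^2 - 2*p - 8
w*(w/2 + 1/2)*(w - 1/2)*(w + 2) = w^4/2 + 5*w^3/4 + w^2/4 - w/2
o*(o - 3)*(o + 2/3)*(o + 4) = o^4 + 5*o^3/3 - 34*o^2/3 - 8*o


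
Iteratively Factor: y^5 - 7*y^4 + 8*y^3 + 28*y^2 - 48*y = (y - 2)*(y^4 - 5*y^3 - 2*y^2 + 24*y) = (y - 4)*(y - 2)*(y^3 - y^2 - 6*y) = y*(y - 4)*(y - 2)*(y^2 - y - 6) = y*(y - 4)*(y - 3)*(y - 2)*(y + 2)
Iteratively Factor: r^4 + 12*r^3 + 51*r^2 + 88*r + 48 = (r + 1)*(r^3 + 11*r^2 + 40*r + 48) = (r + 1)*(r + 4)*(r^2 + 7*r + 12) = (r + 1)*(r + 3)*(r + 4)*(r + 4)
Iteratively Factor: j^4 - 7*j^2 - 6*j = (j + 1)*(j^3 - j^2 - 6*j) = (j + 1)*(j + 2)*(j^2 - 3*j) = (j - 3)*(j + 1)*(j + 2)*(j)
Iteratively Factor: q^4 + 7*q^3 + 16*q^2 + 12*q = (q + 3)*(q^3 + 4*q^2 + 4*q) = q*(q + 3)*(q^2 + 4*q + 4) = q*(q + 2)*(q + 3)*(q + 2)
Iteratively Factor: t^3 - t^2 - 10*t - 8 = (t + 2)*(t^2 - 3*t - 4) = (t + 1)*(t + 2)*(t - 4)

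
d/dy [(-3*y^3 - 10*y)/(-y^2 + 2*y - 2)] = (3*y^4 - 12*y^3 + 8*y^2 + 20)/(y^4 - 4*y^3 + 8*y^2 - 8*y + 4)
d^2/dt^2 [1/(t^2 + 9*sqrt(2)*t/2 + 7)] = 4*(-4*t^2 - 18*sqrt(2)*t + (4*t + 9*sqrt(2))^2 - 28)/(2*t^2 + 9*sqrt(2)*t + 14)^3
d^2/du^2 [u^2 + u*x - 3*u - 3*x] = 2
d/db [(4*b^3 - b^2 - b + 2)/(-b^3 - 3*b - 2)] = (-b^4 - 26*b^3 - 15*b^2 + 4*b + 8)/(b^6 + 6*b^4 + 4*b^3 + 9*b^2 + 12*b + 4)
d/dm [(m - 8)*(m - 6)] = 2*m - 14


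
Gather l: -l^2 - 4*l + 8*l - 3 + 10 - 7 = -l^2 + 4*l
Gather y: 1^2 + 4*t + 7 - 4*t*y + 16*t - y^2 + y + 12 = 20*t - y^2 + y*(1 - 4*t) + 20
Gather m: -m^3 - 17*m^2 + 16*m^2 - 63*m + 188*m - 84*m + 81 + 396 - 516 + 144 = -m^3 - m^2 + 41*m + 105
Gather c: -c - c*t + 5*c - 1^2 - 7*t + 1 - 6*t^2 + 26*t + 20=c*(4 - t) - 6*t^2 + 19*t + 20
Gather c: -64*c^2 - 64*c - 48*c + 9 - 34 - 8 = -64*c^2 - 112*c - 33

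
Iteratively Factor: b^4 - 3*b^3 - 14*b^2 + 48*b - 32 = (b - 4)*(b^3 + b^2 - 10*b + 8) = (b - 4)*(b + 4)*(b^2 - 3*b + 2) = (b - 4)*(b - 1)*(b + 4)*(b - 2)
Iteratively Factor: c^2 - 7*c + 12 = (c - 3)*(c - 4)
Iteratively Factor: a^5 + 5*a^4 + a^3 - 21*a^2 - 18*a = (a + 3)*(a^4 + 2*a^3 - 5*a^2 - 6*a) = (a + 3)^2*(a^3 - a^2 - 2*a) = (a - 2)*(a + 3)^2*(a^2 + a) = a*(a - 2)*(a + 3)^2*(a + 1)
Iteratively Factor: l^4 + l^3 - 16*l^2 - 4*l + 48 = (l + 4)*(l^3 - 3*l^2 - 4*l + 12) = (l + 2)*(l + 4)*(l^2 - 5*l + 6) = (l - 2)*(l + 2)*(l + 4)*(l - 3)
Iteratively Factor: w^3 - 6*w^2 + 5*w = (w - 1)*(w^2 - 5*w) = (w - 5)*(w - 1)*(w)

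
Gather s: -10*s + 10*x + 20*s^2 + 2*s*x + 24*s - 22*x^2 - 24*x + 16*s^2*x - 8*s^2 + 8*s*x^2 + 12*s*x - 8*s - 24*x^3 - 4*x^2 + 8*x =s^2*(16*x + 12) + s*(8*x^2 + 14*x + 6) - 24*x^3 - 26*x^2 - 6*x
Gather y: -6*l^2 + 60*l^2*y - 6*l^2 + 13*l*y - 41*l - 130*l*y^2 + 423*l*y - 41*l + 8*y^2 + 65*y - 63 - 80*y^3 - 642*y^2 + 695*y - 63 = -12*l^2 - 82*l - 80*y^3 + y^2*(-130*l - 634) + y*(60*l^2 + 436*l + 760) - 126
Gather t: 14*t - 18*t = -4*t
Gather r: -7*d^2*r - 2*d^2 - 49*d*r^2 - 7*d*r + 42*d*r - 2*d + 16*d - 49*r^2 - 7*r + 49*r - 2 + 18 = -2*d^2 + 14*d + r^2*(-49*d - 49) + r*(-7*d^2 + 35*d + 42) + 16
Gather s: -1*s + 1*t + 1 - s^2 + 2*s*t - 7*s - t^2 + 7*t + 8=-s^2 + s*(2*t - 8) - t^2 + 8*t + 9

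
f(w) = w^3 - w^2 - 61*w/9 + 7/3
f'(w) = 3*w^2 - 2*w - 61/9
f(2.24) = -6.63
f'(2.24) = 3.80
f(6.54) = 194.96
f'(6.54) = 108.46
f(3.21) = 3.35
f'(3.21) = 17.71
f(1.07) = -4.84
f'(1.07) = -5.48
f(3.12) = 1.82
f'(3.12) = 16.19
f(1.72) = -7.19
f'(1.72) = -1.34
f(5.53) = 103.38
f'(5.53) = 73.90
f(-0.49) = 5.30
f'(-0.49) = -5.08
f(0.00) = 2.33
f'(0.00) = -6.78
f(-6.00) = -209.00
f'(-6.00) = 113.22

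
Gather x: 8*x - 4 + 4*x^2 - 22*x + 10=4*x^2 - 14*x + 6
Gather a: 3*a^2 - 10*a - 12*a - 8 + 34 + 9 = 3*a^2 - 22*a + 35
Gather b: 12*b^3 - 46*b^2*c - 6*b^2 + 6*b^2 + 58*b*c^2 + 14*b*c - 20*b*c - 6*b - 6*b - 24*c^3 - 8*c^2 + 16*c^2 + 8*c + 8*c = 12*b^3 - 46*b^2*c + b*(58*c^2 - 6*c - 12) - 24*c^3 + 8*c^2 + 16*c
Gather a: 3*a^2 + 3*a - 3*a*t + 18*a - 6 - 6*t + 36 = 3*a^2 + a*(21 - 3*t) - 6*t + 30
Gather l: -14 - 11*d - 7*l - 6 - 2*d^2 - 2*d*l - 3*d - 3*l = -2*d^2 - 14*d + l*(-2*d - 10) - 20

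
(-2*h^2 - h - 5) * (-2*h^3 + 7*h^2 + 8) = 4*h^5 - 12*h^4 + 3*h^3 - 51*h^2 - 8*h - 40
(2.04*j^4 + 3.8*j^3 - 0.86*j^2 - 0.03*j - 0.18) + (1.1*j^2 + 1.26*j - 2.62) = 2.04*j^4 + 3.8*j^3 + 0.24*j^2 + 1.23*j - 2.8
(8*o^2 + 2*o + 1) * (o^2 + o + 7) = 8*o^4 + 10*o^3 + 59*o^2 + 15*o + 7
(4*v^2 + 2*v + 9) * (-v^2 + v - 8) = -4*v^4 + 2*v^3 - 39*v^2 - 7*v - 72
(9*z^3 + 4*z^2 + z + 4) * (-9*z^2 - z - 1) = -81*z^5 - 45*z^4 - 22*z^3 - 41*z^2 - 5*z - 4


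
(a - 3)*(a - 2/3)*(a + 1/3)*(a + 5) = a^4 + 5*a^3/3 - 143*a^2/9 + 41*a/9 + 10/3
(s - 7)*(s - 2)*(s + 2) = s^3 - 7*s^2 - 4*s + 28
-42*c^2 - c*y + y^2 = (-7*c + y)*(6*c + y)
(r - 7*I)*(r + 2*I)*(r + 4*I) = r^3 - I*r^2 + 34*r + 56*I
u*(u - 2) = u^2 - 2*u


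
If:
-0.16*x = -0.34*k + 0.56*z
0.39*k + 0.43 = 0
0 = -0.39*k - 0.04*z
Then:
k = -1.10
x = -39.97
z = 10.75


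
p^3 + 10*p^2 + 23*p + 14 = (p + 1)*(p + 2)*(p + 7)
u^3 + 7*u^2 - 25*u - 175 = (u - 5)*(u + 5)*(u + 7)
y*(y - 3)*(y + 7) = y^3 + 4*y^2 - 21*y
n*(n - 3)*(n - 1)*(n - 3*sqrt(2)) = n^4 - 3*sqrt(2)*n^3 - 4*n^3 + 3*n^2 + 12*sqrt(2)*n^2 - 9*sqrt(2)*n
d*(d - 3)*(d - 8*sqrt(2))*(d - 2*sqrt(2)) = d^4 - 10*sqrt(2)*d^3 - 3*d^3 + 32*d^2 + 30*sqrt(2)*d^2 - 96*d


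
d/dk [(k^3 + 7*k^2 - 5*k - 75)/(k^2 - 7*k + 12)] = (k^2 - 8*k - 65)/(k^2 - 8*k + 16)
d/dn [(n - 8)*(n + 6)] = 2*n - 2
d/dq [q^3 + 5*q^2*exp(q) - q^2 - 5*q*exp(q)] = 5*q^2*exp(q) + 3*q^2 + 5*q*exp(q) - 2*q - 5*exp(q)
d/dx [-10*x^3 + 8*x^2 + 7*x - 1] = -30*x^2 + 16*x + 7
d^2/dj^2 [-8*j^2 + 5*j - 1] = -16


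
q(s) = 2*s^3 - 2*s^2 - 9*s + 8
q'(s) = 6*s^2 - 4*s - 9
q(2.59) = 6.02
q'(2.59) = 20.89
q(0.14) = 6.71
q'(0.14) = -9.44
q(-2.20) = -3.18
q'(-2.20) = 28.84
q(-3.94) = -109.91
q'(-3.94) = 99.90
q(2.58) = 5.81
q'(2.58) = 20.62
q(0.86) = 0.05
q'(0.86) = -8.00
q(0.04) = 7.64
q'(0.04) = -9.15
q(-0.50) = 11.75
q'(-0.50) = -5.50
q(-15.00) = -7057.00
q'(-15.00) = 1401.00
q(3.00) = 17.00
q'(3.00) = 33.00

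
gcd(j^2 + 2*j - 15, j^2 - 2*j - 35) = j + 5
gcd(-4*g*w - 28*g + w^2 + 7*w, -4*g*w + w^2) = -4*g + w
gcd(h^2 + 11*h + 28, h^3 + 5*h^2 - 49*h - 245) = h + 7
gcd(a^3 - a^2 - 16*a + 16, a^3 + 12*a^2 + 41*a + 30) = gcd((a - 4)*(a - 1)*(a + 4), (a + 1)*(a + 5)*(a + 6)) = 1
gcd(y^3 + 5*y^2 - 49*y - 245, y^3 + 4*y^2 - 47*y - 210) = y^2 - 2*y - 35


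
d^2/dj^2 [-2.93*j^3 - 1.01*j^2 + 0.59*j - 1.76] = -17.58*j - 2.02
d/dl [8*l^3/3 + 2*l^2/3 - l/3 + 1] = 8*l^2 + 4*l/3 - 1/3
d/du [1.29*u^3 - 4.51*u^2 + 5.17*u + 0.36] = 3.87*u^2 - 9.02*u + 5.17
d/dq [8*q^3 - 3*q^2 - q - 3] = 24*q^2 - 6*q - 1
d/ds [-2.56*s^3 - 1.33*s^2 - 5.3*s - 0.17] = -7.68*s^2 - 2.66*s - 5.3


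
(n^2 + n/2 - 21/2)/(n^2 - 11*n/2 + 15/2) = (2*n + 7)/(2*n - 5)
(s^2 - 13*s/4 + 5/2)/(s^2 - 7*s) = (4*s^2 - 13*s + 10)/(4*s*(s - 7))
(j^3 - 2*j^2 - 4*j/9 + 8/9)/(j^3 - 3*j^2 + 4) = (j^2 - 4/9)/(j^2 - j - 2)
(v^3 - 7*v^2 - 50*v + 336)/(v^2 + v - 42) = v - 8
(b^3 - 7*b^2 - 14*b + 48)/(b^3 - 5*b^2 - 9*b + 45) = (b^2 - 10*b + 16)/(b^2 - 8*b + 15)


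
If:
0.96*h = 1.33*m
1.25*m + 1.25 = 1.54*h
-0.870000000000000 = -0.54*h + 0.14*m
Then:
No Solution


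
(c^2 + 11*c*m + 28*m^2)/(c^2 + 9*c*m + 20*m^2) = (c + 7*m)/(c + 5*m)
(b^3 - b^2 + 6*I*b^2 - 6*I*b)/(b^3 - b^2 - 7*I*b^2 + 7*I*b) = (b + 6*I)/(b - 7*I)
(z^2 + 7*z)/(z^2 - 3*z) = (z + 7)/(z - 3)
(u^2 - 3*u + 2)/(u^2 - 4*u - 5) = (-u^2 + 3*u - 2)/(-u^2 + 4*u + 5)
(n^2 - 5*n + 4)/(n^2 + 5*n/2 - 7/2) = 2*(n - 4)/(2*n + 7)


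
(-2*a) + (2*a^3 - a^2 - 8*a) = 2*a^3 - a^2 - 10*a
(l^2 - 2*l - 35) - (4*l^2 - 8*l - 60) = -3*l^2 + 6*l + 25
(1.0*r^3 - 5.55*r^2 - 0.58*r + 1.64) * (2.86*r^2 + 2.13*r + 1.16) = 2.86*r^5 - 13.743*r^4 - 12.3203*r^3 - 2.983*r^2 + 2.8204*r + 1.9024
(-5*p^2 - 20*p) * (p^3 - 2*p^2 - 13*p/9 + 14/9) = -5*p^5 - 10*p^4 + 425*p^3/9 + 190*p^2/9 - 280*p/9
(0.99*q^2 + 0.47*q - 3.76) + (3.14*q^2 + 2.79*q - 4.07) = 4.13*q^2 + 3.26*q - 7.83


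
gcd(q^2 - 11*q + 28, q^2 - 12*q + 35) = q - 7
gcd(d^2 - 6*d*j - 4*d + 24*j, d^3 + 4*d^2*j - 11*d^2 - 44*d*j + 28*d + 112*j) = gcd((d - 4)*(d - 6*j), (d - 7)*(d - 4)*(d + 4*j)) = d - 4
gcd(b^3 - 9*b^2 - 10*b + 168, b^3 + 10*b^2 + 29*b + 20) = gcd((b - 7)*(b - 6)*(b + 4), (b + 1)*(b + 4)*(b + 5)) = b + 4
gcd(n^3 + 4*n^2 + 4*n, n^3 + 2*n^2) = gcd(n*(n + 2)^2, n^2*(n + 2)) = n^2 + 2*n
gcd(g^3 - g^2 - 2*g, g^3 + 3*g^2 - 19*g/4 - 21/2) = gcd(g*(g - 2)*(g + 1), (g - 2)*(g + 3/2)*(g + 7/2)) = g - 2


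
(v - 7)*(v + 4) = v^2 - 3*v - 28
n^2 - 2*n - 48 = (n - 8)*(n + 6)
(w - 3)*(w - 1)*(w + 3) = w^3 - w^2 - 9*w + 9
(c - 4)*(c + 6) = c^2 + 2*c - 24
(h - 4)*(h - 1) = h^2 - 5*h + 4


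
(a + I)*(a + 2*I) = a^2 + 3*I*a - 2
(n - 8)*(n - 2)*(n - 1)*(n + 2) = n^4 - 9*n^3 + 4*n^2 + 36*n - 32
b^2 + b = b*(b + 1)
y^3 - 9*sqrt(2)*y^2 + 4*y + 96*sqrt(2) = (y - 8*sqrt(2))*(y - 3*sqrt(2))*(y + 2*sqrt(2))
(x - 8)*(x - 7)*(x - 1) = x^3 - 16*x^2 + 71*x - 56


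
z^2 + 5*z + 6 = (z + 2)*(z + 3)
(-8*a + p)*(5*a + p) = -40*a^2 - 3*a*p + p^2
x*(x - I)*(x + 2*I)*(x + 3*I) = x^4 + 4*I*x^3 - x^2 + 6*I*x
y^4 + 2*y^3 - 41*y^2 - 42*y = y*(y - 6)*(y + 1)*(y + 7)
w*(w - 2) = w^2 - 2*w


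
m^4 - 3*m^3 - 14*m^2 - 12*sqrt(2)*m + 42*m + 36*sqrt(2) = (m - 3)*(m - 3*sqrt(2))*(m + sqrt(2))*(m + 2*sqrt(2))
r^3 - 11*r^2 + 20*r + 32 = (r - 8)*(r - 4)*(r + 1)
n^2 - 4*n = n*(n - 4)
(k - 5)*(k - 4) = k^2 - 9*k + 20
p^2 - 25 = (p - 5)*(p + 5)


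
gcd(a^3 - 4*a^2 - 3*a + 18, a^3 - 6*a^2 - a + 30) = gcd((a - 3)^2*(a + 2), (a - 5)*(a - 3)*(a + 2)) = a^2 - a - 6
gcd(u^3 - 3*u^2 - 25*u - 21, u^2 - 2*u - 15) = u + 3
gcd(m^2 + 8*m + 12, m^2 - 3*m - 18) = 1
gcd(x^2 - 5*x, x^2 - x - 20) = x - 5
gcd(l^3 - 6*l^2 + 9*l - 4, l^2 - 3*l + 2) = l - 1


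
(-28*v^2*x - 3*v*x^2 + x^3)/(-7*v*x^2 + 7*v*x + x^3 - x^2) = (4*v + x)/(x - 1)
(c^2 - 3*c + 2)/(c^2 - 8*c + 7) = (c - 2)/(c - 7)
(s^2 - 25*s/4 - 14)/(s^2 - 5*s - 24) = (s + 7/4)/(s + 3)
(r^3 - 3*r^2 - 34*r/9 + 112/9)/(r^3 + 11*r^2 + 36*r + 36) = (r^2 - 5*r + 56/9)/(r^2 + 9*r + 18)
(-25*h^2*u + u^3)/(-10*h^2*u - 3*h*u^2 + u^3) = (5*h + u)/(2*h + u)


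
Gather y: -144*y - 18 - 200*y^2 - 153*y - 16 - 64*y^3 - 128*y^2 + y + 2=-64*y^3 - 328*y^2 - 296*y - 32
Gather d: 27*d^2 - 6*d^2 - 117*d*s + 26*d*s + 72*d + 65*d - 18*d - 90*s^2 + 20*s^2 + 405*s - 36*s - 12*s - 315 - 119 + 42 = 21*d^2 + d*(119 - 91*s) - 70*s^2 + 357*s - 392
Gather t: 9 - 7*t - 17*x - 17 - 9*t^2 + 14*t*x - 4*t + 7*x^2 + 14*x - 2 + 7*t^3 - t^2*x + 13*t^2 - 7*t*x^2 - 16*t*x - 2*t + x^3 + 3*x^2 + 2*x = 7*t^3 + t^2*(4 - x) + t*(-7*x^2 - 2*x - 13) + x^3 + 10*x^2 - x - 10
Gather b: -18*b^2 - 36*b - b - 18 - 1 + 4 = -18*b^2 - 37*b - 15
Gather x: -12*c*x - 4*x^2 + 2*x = -4*x^2 + x*(2 - 12*c)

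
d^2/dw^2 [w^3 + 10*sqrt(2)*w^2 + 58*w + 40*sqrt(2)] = 6*w + 20*sqrt(2)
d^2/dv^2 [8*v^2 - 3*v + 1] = 16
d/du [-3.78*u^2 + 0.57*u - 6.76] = 0.57 - 7.56*u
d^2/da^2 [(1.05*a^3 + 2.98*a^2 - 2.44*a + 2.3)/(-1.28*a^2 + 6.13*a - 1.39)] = (-3.5527136788005e-15*a^4 - 113.944322*a^3 + 62.882586*a^2 + 70.060602*a - 134.60372)/(2.097152*a^6 - 30.130176*a^5 + 151.127424*a^4 - 295.785373*a^3 + 164.114937*a^2 - 35.531319*a + 2.685619)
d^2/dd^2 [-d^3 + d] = -6*d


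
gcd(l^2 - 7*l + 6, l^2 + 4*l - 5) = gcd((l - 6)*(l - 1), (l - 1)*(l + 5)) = l - 1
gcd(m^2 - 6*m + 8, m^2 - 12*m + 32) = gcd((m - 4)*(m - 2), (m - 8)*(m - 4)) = m - 4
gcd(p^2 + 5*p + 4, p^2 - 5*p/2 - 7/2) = p + 1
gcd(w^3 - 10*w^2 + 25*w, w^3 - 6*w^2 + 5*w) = w^2 - 5*w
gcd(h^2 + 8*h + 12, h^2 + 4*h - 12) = h + 6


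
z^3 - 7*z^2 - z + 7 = (z - 7)*(z - 1)*(z + 1)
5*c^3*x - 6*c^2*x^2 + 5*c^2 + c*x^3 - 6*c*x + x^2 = (-5*c + x)*(-c + x)*(c*x + 1)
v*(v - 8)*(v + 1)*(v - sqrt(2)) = v^4 - 7*v^3 - sqrt(2)*v^3 - 8*v^2 + 7*sqrt(2)*v^2 + 8*sqrt(2)*v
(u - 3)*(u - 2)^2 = u^3 - 7*u^2 + 16*u - 12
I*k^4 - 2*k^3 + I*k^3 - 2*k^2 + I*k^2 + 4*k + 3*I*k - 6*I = (k + 2)*(k - I)*(k + 3*I)*(I*k - I)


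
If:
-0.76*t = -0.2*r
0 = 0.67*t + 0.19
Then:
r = -1.08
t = -0.28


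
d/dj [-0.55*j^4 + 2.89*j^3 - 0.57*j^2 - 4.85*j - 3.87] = -2.2*j^3 + 8.67*j^2 - 1.14*j - 4.85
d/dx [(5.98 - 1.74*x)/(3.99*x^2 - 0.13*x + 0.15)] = (6.9426*x^2 - 47.7204*x + 0.5164)/(15.9201*x^4 - 1.0374*x^3 + 1.2139*x^2 - 0.039*x + 0.0225)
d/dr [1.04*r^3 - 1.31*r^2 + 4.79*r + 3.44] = 3.12*r^2 - 2.62*r + 4.79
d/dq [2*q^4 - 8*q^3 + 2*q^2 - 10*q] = 8*q^3 - 24*q^2 + 4*q - 10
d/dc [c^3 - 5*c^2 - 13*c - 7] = 3*c^2 - 10*c - 13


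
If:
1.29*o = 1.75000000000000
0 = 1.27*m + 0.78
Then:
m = -0.61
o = 1.36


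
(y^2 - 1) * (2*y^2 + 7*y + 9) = 2*y^4 + 7*y^3 + 7*y^2 - 7*y - 9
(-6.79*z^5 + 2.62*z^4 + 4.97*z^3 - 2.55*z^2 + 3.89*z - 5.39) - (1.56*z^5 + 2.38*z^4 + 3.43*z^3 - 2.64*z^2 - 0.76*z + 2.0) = -8.35*z^5 + 0.24*z^4 + 1.54*z^3 + 0.0900000000000003*z^2 + 4.65*z - 7.39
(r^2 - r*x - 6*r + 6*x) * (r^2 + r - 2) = r^4 - r^3*x - 5*r^3 + 5*r^2*x - 8*r^2 + 8*r*x + 12*r - 12*x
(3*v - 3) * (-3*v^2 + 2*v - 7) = -9*v^3 + 15*v^2 - 27*v + 21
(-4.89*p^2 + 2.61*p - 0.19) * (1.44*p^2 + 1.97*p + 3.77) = -7.0416*p^4 - 5.8749*p^3 - 13.5672*p^2 + 9.4654*p - 0.7163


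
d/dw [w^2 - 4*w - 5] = 2*w - 4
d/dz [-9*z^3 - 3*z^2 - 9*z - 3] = -27*z^2 - 6*z - 9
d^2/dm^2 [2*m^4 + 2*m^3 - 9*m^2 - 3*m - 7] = 24*m^2 + 12*m - 18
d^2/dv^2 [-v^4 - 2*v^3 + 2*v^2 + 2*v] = -12*v^2 - 12*v + 4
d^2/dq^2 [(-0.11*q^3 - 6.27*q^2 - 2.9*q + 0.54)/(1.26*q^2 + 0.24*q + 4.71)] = (-4.44089209850063e-16*q^5 - 4.123044*q^3 + 227.657412*q^2 + 89.60031*q - 277.979454)/(2.000376*q^6 + 1.143072*q^5 + 22.650516*q^4 + 8.559648*q^3 + 84.669786*q^2 + 15.972552*q + 104.487111)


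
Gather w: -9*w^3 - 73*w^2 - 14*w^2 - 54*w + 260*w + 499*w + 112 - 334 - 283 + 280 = -9*w^3 - 87*w^2 + 705*w - 225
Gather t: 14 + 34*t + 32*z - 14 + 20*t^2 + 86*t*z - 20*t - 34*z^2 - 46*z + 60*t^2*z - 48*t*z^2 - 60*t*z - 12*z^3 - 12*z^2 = t^2*(60*z + 20) + t*(-48*z^2 + 26*z + 14) - 12*z^3 - 46*z^2 - 14*z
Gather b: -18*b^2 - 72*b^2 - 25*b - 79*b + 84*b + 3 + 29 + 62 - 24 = -90*b^2 - 20*b + 70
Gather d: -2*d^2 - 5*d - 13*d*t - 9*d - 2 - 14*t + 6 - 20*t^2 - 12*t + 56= -2*d^2 + d*(-13*t - 14) - 20*t^2 - 26*t + 60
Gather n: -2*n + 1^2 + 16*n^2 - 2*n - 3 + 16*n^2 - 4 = 32*n^2 - 4*n - 6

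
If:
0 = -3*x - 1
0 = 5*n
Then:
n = 0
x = -1/3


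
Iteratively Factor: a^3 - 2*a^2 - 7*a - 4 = (a + 1)*(a^2 - 3*a - 4) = (a + 1)^2*(a - 4)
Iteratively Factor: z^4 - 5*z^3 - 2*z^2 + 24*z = (z + 2)*(z^3 - 7*z^2 + 12*z) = (z - 4)*(z + 2)*(z^2 - 3*z) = (z - 4)*(z - 3)*(z + 2)*(z)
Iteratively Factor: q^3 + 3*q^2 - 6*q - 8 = (q + 4)*(q^2 - q - 2) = (q - 2)*(q + 4)*(q + 1)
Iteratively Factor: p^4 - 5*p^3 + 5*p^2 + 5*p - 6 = (p + 1)*(p^3 - 6*p^2 + 11*p - 6) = (p - 1)*(p + 1)*(p^2 - 5*p + 6) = (p - 2)*(p - 1)*(p + 1)*(p - 3)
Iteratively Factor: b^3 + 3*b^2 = (b)*(b^2 + 3*b) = b^2*(b + 3)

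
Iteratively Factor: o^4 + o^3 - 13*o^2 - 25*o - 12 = (o + 3)*(o^3 - 2*o^2 - 7*o - 4) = (o + 1)*(o + 3)*(o^2 - 3*o - 4) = (o - 4)*(o + 1)*(o + 3)*(o + 1)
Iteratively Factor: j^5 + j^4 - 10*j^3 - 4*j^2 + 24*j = (j - 2)*(j^4 + 3*j^3 - 4*j^2 - 12*j) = (j - 2)^2*(j^3 + 5*j^2 + 6*j) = (j - 2)^2*(j + 2)*(j^2 + 3*j) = (j - 2)^2*(j + 2)*(j + 3)*(j)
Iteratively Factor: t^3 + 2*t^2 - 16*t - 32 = (t + 2)*(t^2 - 16) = (t - 4)*(t + 2)*(t + 4)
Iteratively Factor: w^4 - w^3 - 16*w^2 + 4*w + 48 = (w - 4)*(w^3 + 3*w^2 - 4*w - 12) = (w - 4)*(w + 3)*(w^2 - 4) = (w - 4)*(w - 2)*(w + 3)*(w + 2)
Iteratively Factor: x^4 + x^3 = (x + 1)*(x^3) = x*(x + 1)*(x^2) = x^2*(x + 1)*(x)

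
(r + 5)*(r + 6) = r^2 + 11*r + 30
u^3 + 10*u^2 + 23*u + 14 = (u + 1)*(u + 2)*(u + 7)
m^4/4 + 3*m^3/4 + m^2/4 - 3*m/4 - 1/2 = (m/4 + 1/2)*(m - 1)*(m + 1)^2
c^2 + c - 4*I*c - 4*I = (c + 1)*(c - 4*I)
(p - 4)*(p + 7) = p^2 + 3*p - 28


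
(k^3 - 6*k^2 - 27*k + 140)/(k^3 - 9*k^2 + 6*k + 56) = (k + 5)/(k + 2)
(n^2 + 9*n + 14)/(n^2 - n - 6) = (n + 7)/(n - 3)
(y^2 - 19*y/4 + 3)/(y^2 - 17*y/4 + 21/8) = 2*(y - 4)/(2*y - 7)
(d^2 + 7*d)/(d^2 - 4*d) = (d + 7)/(d - 4)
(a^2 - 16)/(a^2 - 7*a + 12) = (a + 4)/(a - 3)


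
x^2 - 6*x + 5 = (x - 5)*(x - 1)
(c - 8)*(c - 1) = c^2 - 9*c + 8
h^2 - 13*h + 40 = (h - 8)*(h - 5)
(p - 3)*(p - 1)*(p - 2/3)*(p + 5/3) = p^4 - 3*p^3 - 19*p^2/9 + 67*p/9 - 10/3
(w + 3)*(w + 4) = w^2 + 7*w + 12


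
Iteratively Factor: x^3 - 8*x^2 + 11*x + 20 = (x - 5)*(x^2 - 3*x - 4) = (x - 5)*(x + 1)*(x - 4)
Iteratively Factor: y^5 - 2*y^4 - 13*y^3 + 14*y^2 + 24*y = (y - 4)*(y^4 + 2*y^3 - 5*y^2 - 6*y) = y*(y - 4)*(y^3 + 2*y^2 - 5*y - 6) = y*(y - 4)*(y - 2)*(y^2 + 4*y + 3) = y*(y - 4)*(y - 2)*(y + 3)*(y + 1)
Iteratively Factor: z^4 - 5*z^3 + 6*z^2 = (z - 3)*(z^3 - 2*z^2) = z*(z - 3)*(z^2 - 2*z) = z*(z - 3)*(z - 2)*(z)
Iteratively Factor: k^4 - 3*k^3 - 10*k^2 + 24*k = (k)*(k^3 - 3*k^2 - 10*k + 24) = k*(k - 2)*(k^2 - k - 12) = k*(k - 2)*(k + 3)*(k - 4)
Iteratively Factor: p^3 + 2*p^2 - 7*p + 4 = (p - 1)*(p^2 + 3*p - 4) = (p - 1)^2*(p + 4)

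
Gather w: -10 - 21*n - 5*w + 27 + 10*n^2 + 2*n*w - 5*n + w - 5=10*n^2 - 26*n + w*(2*n - 4) + 12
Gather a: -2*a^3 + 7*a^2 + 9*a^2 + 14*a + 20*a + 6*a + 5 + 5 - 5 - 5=-2*a^3 + 16*a^2 + 40*a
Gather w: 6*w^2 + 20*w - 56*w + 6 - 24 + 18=6*w^2 - 36*w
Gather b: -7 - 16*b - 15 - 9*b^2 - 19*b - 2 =-9*b^2 - 35*b - 24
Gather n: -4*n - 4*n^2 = -4*n^2 - 4*n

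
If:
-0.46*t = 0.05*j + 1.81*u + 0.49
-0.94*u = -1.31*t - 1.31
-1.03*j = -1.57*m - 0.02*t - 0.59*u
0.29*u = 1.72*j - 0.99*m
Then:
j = 0.01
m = 0.03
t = -1.01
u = -0.01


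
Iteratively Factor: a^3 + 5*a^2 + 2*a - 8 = (a + 4)*(a^2 + a - 2) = (a - 1)*(a + 4)*(a + 2)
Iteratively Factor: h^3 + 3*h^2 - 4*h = (h)*(h^2 + 3*h - 4) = h*(h + 4)*(h - 1)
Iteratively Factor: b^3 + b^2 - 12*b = (b - 3)*(b^2 + 4*b) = b*(b - 3)*(b + 4)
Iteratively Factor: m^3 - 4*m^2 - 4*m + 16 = (m + 2)*(m^2 - 6*m + 8) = (m - 4)*(m + 2)*(m - 2)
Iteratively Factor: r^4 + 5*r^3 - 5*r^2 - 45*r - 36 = (r + 4)*(r^3 + r^2 - 9*r - 9) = (r + 1)*(r + 4)*(r^2 - 9) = (r - 3)*(r + 1)*(r + 4)*(r + 3)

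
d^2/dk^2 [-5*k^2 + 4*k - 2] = -10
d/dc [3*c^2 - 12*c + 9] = 6*c - 12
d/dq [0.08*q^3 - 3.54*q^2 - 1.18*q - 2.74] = 0.24*q^2 - 7.08*q - 1.18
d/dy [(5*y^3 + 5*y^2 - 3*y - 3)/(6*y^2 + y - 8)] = (30*y^4 + 10*y^3 - 97*y^2 - 44*y + 27)/(36*y^4 + 12*y^3 - 95*y^2 - 16*y + 64)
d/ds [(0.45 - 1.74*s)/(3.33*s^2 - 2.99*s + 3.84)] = (5.7942*s^2 - 2.997*s - 5.3361)/(11.0889*s^4 - 19.9134*s^3 + 34.5145*s^2 - 22.9632*s + 14.7456)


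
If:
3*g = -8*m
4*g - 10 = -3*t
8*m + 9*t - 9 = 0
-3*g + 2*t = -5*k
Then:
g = 7/5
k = 19/75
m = -21/40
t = 22/15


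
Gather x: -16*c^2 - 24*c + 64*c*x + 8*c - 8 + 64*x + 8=-16*c^2 - 16*c + x*(64*c + 64)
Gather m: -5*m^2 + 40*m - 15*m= -5*m^2 + 25*m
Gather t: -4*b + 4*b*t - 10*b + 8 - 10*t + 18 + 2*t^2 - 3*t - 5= -14*b + 2*t^2 + t*(4*b - 13) + 21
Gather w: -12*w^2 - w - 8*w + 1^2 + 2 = -12*w^2 - 9*w + 3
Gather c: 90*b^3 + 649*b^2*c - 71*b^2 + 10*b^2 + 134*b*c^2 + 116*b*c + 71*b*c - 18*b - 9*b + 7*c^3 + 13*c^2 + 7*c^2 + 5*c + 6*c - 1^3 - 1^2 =90*b^3 - 61*b^2 - 27*b + 7*c^3 + c^2*(134*b + 20) + c*(649*b^2 + 187*b + 11) - 2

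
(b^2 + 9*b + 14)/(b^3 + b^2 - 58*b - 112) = 1/(b - 8)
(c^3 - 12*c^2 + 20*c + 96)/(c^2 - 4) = (c^2 - 14*c + 48)/(c - 2)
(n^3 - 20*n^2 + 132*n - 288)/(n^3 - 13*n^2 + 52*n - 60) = (n^2 - 14*n + 48)/(n^2 - 7*n + 10)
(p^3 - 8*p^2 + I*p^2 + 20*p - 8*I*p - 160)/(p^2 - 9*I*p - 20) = (p^2 + p*(-8 + 5*I) - 40*I)/(p - 5*I)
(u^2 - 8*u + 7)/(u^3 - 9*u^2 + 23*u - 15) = (u - 7)/(u^2 - 8*u + 15)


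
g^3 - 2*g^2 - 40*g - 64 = (g - 8)*(g + 2)*(g + 4)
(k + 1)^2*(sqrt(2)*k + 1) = sqrt(2)*k^3 + k^2 + 2*sqrt(2)*k^2 + sqrt(2)*k + 2*k + 1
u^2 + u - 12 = (u - 3)*(u + 4)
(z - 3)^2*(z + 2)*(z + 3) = z^4 - z^3 - 15*z^2 + 9*z + 54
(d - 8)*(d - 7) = d^2 - 15*d + 56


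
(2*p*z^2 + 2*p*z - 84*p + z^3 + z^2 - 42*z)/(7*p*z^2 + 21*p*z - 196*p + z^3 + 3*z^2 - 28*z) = (2*p*z - 12*p + z^2 - 6*z)/(7*p*z - 28*p + z^2 - 4*z)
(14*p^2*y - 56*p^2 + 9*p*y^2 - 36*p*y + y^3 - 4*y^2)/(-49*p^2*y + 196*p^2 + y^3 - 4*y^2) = (2*p + y)/(-7*p + y)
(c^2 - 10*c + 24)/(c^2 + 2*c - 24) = (c - 6)/(c + 6)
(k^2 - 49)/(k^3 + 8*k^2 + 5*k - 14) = (k - 7)/(k^2 + k - 2)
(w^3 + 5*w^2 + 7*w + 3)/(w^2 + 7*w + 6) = (w^2 + 4*w + 3)/(w + 6)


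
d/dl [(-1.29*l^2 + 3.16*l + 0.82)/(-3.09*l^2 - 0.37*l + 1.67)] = (10.2417*l^2 + 0.758999999999999*l + 5.5806)/(9.5481*l^4 + 2.2866*l^3 - 10.1837*l^2 - 1.2358*l + 2.7889)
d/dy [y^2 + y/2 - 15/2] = 2*y + 1/2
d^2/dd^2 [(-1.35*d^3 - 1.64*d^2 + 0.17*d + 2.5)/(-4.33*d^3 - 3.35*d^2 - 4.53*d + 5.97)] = (-1.70530256582424e-13*d^7 + 22.331542*d^6 - 178.004568*d^5 - 351.501606*d^4 + 75.781152*d^3 - 537.557334*d^2 - 347.0922*d - 94.894842)/(81.182737*d^9 + 188.426445*d^8 + 400.577826*d^7 + 96.062066*d^6 - 100.506744*d^5 - 697.365648*d^4 + 12.348558*d^3 - 9.33827400000007*d^2 + 484.359831*d - 212.776173)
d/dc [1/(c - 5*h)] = -1/(c - 5*h)^2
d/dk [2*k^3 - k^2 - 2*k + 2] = 6*k^2 - 2*k - 2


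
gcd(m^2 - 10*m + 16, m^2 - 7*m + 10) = m - 2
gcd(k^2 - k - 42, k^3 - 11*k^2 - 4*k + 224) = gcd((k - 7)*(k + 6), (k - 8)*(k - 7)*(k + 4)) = k - 7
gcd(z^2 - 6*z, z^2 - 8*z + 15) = 1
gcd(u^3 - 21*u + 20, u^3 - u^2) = u - 1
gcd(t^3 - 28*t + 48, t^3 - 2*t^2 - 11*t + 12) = t - 4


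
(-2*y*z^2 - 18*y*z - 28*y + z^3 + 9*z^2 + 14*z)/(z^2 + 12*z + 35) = (-2*y*z - 4*y + z^2 + 2*z)/(z + 5)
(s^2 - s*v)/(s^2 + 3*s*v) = (s - v)/(s + 3*v)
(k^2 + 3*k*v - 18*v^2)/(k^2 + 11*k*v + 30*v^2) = (k - 3*v)/(k + 5*v)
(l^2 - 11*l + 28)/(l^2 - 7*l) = (l - 4)/l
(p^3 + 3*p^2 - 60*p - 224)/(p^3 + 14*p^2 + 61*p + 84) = (p - 8)/(p + 3)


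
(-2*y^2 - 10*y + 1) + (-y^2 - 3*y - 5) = -3*y^2 - 13*y - 4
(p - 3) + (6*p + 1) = 7*p - 2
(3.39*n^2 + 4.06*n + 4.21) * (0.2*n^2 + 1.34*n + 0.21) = 0.678*n^4 + 5.3546*n^3 + 6.9943*n^2 + 6.494*n + 0.8841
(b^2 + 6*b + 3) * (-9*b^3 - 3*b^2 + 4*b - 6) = -9*b^5 - 57*b^4 - 41*b^3 + 9*b^2 - 24*b - 18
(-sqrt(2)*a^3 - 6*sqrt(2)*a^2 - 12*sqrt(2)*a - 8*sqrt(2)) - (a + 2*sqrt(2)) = -sqrt(2)*a^3 - 6*sqrt(2)*a^2 - 12*sqrt(2)*a - a - 10*sqrt(2)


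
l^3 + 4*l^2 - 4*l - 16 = (l - 2)*(l + 2)*(l + 4)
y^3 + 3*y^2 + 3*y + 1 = (y + 1)^3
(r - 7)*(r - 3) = r^2 - 10*r + 21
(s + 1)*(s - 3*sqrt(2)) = s^2 - 3*sqrt(2)*s + s - 3*sqrt(2)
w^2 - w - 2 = (w - 2)*(w + 1)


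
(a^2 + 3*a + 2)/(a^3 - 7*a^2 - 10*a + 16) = (a + 1)/(a^2 - 9*a + 8)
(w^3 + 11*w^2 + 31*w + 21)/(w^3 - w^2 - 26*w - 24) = (w^2 + 10*w + 21)/(w^2 - 2*w - 24)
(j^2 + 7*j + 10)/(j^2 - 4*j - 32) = (j^2 + 7*j + 10)/(j^2 - 4*j - 32)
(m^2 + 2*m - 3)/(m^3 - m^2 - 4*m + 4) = (m + 3)/(m^2 - 4)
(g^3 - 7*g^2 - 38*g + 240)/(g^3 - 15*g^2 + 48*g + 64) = (g^2 + g - 30)/(g^2 - 7*g - 8)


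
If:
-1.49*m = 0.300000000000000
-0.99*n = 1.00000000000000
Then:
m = -0.20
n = -1.01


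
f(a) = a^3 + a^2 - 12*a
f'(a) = 3*a^2 + 2*a - 12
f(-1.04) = 12.44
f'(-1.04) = -10.84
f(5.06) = 94.44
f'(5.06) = 74.93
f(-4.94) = -36.87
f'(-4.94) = 51.33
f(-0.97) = 11.67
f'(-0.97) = -11.12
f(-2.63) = 20.29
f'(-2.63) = 3.49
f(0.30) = -3.48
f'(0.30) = -11.13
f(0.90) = -9.26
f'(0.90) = -7.77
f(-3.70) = 7.44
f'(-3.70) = 21.67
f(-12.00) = -1440.00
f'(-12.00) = 396.00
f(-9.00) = -540.00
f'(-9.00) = 213.00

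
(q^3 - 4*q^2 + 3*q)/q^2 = q - 4 + 3/q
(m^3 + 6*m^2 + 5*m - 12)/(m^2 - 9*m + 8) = (m^2 + 7*m + 12)/(m - 8)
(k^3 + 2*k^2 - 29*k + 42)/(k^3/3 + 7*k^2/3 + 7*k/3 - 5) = 3*(k^3 + 2*k^2 - 29*k + 42)/(k^3 + 7*k^2 + 7*k - 15)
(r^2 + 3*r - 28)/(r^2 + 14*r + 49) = (r - 4)/(r + 7)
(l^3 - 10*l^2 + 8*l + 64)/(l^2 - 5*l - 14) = (l^2 - 12*l + 32)/(l - 7)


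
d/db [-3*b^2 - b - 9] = -6*b - 1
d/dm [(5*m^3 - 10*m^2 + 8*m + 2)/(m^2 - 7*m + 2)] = (5*m^4 - 70*m^3 + 92*m^2 - 44*m + 30)/(m^4 - 14*m^3 + 53*m^2 - 28*m + 4)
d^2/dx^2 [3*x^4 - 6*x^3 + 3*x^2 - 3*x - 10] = 36*x^2 - 36*x + 6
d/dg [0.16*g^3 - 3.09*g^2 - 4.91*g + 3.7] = 0.48*g^2 - 6.18*g - 4.91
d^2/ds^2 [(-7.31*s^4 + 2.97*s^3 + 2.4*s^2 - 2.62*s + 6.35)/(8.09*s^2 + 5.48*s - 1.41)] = (-956.851222*s^6 - 1944.454152*s^5 - 816.826710000001*s^4 + 594.116686*s^3 + 2345.744262*s^2 + 1545.206394*s + 495.308158)/(529.475129*s^6 + 1075.966764*s^5 + 451.992345*s^4 - 210.49228*s^3 - 78.777405*s^2 + 32.684364*s - 2.803221)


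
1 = 1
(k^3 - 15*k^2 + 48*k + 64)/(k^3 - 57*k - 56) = (k - 8)/(k + 7)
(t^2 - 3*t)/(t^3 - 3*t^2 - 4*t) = (3 - t)/(-t^2 + 3*t + 4)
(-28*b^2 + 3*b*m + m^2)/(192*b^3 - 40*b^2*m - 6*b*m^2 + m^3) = (-7*b - m)/(48*b^2 + 2*b*m - m^2)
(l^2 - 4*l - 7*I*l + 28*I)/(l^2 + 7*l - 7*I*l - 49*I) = (l - 4)/(l + 7)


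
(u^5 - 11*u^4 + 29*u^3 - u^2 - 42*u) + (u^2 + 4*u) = u^5 - 11*u^4 + 29*u^3 - 38*u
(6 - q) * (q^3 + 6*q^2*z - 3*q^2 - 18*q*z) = -q^4 - 6*q^3*z + 9*q^3 + 54*q^2*z - 18*q^2 - 108*q*z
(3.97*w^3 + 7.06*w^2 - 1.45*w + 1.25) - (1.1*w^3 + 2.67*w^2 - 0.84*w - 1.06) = 2.87*w^3 + 4.39*w^2 - 0.61*w + 2.31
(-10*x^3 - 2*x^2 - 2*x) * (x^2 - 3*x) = -10*x^5 + 28*x^4 + 4*x^3 + 6*x^2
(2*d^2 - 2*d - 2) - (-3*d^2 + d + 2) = 5*d^2 - 3*d - 4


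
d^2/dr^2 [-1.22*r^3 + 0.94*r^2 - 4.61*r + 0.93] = 1.88 - 7.32*r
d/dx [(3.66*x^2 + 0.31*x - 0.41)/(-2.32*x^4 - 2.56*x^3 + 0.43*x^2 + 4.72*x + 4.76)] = (16.9824*x^5 + 11.5272*x^4 - 2.2176*x^3 + 13.9931*x^2 + 35.1958*x + 3.4108)/(5.3824*x^8 + 11.8784*x^7 + 4.5584*x^6 - 24.1024*x^5 - 46.0679*x^4 - 20.312*x^3 + 26.372*x^2 + 44.9344*x + 22.6576)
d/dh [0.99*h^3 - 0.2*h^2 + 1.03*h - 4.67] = 2.97*h^2 - 0.4*h + 1.03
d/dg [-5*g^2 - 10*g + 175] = -10*g - 10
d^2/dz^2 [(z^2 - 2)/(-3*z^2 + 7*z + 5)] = 2*(-21*z^3 + 9*z^2 - 126*z + 103)/(27*z^6 - 189*z^5 + 306*z^4 + 287*z^3 - 510*z^2 - 525*z - 125)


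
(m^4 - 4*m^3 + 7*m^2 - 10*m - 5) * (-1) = -m^4 + 4*m^3 - 7*m^2 + 10*m + 5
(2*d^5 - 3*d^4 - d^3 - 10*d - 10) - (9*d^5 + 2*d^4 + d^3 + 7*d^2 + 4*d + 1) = -7*d^5 - 5*d^4 - 2*d^3 - 7*d^2 - 14*d - 11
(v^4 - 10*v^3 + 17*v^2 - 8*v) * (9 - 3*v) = -3*v^5 + 39*v^4 - 141*v^3 + 177*v^2 - 72*v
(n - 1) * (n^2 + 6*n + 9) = n^3 + 5*n^2 + 3*n - 9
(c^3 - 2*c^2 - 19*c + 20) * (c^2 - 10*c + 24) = c^5 - 12*c^4 + 25*c^3 + 162*c^2 - 656*c + 480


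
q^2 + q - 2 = (q - 1)*(q + 2)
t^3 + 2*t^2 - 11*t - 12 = (t - 3)*(t + 1)*(t + 4)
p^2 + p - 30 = (p - 5)*(p + 6)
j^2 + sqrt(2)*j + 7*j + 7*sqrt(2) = (j + 7)*(j + sqrt(2))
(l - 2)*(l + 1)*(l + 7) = l^3 + 6*l^2 - 9*l - 14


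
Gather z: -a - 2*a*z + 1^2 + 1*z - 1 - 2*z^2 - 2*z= -a - 2*z^2 + z*(-2*a - 1)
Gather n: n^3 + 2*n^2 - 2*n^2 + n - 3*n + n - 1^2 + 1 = n^3 - n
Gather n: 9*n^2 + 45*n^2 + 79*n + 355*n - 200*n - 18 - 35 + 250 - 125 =54*n^2 + 234*n + 72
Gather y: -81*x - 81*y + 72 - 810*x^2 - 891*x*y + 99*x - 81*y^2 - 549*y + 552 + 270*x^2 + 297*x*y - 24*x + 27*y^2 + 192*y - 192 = -540*x^2 - 6*x - 54*y^2 + y*(-594*x - 438) + 432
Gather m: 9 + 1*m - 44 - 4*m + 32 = -3*m - 3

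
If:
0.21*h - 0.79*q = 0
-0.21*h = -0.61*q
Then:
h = 0.00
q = 0.00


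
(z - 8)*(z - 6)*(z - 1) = z^3 - 15*z^2 + 62*z - 48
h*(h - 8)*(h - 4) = h^3 - 12*h^2 + 32*h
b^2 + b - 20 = (b - 4)*(b + 5)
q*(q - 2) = q^2 - 2*q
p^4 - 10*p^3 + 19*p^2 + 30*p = p*(p - 6)*(p - 5)*(p + 1)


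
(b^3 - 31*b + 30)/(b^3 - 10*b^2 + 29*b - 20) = (b + 6)/(b - 4)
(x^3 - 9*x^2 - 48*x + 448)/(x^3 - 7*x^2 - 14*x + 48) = (x^2 - x - 56)/(x^2 + x - 6)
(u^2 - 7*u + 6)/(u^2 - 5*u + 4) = (u - 6)/(u - 4)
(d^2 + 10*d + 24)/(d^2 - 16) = (d + 6)/(d - 4)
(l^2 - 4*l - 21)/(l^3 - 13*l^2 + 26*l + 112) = (l + 3)/(l^2 - 6*l - 16)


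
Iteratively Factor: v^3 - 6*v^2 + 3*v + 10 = (v + 1)*(v^2 - 7*v + 10) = (v - 5)*(v + 1)*(v - 2)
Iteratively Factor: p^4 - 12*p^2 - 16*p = (p - 4)*(p^3 + 4*p^2 + 4*p) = (p - 4)*(p + 2)*(p^2 + 2*p) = p*(p - 4)*(p + 2)*(p + 2)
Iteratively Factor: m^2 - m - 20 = (m + 4)*(m - 5)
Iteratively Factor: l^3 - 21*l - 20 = (l + 1)*(l^2 - l - 20) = (l - 5)*(l + 1)*(l + 4)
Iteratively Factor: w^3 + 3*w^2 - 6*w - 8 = (w + 1)*(w^2 + 2*w - 8) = (w + 1)*(w + 4)*(w - 2)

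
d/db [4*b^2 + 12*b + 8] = 8*b + 12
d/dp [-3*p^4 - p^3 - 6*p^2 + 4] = 3*p*(-4*p^2 - p - 4)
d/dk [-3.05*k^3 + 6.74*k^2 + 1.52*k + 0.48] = -9.15*k^2 + 13.48*k + 1.52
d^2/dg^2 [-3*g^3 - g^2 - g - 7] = -18*g - 2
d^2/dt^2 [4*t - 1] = 0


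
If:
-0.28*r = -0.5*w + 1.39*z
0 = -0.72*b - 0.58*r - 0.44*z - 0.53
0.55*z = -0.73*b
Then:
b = -0.753424657534247*z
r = 0.176665092111479*z - 0.913793103448276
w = 2.87893245158243*z - 0.511724137931034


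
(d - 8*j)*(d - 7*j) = d^2 - 15*d*j + 56*j^2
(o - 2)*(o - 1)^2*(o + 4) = o^4 - 11*o^2 + 18*o - 8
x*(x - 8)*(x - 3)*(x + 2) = x^4 - 9*x^3 + 2*x^2 + 48*x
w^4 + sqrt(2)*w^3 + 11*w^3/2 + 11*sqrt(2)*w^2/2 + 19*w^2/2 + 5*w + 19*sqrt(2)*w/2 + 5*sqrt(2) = (w + 1)*(w + 2)*(w + 5/2)*(w + sqrt(2))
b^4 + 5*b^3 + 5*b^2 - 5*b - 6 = (b - 1)*(b + 1)*(b + 2)*(b + 3)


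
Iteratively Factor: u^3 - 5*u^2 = (u)*(u^2 - 5*u) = u^2*(u - 5)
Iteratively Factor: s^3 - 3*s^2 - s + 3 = (s + 1)*(s^2 - 4*s + 3) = (s - 1)*(s + 1)*(s - 3)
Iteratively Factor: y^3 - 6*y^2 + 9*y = (y - 3)*(y^2 - 3*y) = (y - 3)^2*(y)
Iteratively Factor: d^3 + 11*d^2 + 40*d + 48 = (d + 3)*(d^2 + 8*d + 16) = (d + 3)*(d + 4)*(d + 4)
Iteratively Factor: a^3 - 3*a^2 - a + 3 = (a - 3)*(a^2 - 1) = (a - 3)*(a + 1)*(a - 1)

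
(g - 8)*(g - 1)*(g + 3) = g^3 - 6*g^2 - 19*g + 24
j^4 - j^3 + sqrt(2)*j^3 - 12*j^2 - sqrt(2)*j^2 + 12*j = j*(j - 1)*(j - 2*sqrt(2))*(j + 3*sqrt(2))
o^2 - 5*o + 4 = (o - 4)*(o - 1)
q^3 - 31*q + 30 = (q - 5)*(q - 1)*(q + 6)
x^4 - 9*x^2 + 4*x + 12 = (x - 2)^2*(x + 1)*(x + 3)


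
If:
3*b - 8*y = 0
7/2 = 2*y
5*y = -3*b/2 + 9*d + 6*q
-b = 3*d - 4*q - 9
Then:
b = 14/3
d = 89/54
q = 11/72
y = 7/4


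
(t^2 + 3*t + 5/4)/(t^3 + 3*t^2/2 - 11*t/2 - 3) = (t + 5/2)/(t^2 + t - 6)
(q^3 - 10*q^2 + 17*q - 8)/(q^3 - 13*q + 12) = (q^2 - 9*q + 8)/(q^2 + q - 12)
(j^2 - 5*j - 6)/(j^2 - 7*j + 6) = (j + 1)/(j - 1)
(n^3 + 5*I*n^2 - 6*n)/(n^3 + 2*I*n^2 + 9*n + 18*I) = n/(n - 3*I)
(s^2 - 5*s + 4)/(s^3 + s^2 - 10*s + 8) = (s - 4)/(s^2 + 2*s - 8)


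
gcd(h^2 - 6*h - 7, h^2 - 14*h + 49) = h - 7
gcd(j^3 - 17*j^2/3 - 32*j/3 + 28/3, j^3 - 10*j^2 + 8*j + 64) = j + 2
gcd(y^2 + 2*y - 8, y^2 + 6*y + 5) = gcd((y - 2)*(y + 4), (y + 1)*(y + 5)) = 1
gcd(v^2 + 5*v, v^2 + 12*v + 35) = v + 5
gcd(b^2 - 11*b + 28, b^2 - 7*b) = b - 7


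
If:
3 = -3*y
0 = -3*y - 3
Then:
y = -1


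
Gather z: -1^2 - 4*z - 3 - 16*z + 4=-20*z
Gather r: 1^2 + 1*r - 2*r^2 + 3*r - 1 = -2*r^2 + 4*r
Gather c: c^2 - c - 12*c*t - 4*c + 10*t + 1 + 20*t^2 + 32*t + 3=c^2 + c*(-12*t - 5) + 20*t^2 + 42*t + 4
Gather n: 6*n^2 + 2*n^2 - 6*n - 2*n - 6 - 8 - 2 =8*n^2 - 8*n - 16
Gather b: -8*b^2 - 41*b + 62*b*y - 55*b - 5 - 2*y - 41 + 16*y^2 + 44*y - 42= -8*b^2 + b*(62*y - 96) + 16*y^2 + 42*y - 88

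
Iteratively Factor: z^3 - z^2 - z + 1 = (z - 1)*(z^2 - 1) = (z - 1)^2*(z + 1)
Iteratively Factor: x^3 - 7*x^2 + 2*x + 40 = (x - 5)*(x^2 - 2*x - 8) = (x - 5)*(x + 2)*(x - 4)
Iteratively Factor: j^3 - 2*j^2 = (j)*(j^2 - 2*j) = j^2*(j - 2)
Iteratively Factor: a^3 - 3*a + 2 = (a + 2)*(a^2 - 2*a + 1) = (a - 1)*(a + 2)*(a - 1)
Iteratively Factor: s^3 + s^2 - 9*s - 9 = (s + 3)*(s^2 - 2*s - 3) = (s + 1)*(s + 3)*(s - 3)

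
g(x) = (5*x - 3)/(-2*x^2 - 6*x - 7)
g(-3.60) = 1.86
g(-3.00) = 2.57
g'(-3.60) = 0.93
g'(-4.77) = 0.41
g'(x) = (4*x + 6)*(5*x - 3)/(-2*x^2 - 6*x - 7)^2 + 5/(-2*x^2 - 6*x - 7)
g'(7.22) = 0.02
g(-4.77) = 1.12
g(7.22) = -0.21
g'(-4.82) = 0.39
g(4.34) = -0.26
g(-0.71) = 1.75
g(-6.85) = 0.62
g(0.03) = 0.40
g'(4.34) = 0.02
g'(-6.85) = 0.14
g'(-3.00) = 1.49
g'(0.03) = -1.03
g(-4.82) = 1.10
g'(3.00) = 0.00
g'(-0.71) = -2.81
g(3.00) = -0.28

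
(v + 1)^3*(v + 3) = v^4 + 6*v^3 + 12*v^2 + 10*v + 3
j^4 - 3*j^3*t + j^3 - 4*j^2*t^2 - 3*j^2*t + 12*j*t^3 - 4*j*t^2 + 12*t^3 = (j + 1)*(j - 3*t)*(j - 2*t)*(j + 2*t)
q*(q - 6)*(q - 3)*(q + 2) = q^4 - 7*q^3 + 36*q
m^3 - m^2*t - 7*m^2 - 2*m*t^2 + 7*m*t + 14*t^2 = (m - 7)*(m - 2*t)*(m + t)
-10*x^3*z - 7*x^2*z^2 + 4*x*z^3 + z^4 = z*(-2*x + z)*(x + z)*(5*x + z)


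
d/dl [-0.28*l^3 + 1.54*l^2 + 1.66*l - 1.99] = -0.84*l^2 + 3.08*l + 1.66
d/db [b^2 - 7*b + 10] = 2*b - 7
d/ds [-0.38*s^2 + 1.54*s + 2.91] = 1.54 - 0.76*s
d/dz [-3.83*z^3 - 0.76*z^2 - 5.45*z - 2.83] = -11.49*z^2 - 1.52*z - 5.45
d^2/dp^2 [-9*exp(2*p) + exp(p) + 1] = (1 - 36*exp(p))*exp(p)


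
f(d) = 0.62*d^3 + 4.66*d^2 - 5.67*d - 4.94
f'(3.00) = 39.03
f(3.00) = 36.73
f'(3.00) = 39.03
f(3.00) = 36.73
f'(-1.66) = -16.02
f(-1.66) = 14.48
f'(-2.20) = -17.17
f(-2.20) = 23.49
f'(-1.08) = -13.57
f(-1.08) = 5.84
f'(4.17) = 65.54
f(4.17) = 97.41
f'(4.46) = 72.90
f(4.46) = 117.47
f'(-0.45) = -9.49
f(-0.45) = -1.50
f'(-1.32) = -14.73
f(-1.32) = 9.24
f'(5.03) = 88.27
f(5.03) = 163.35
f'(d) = 1.86*d^2 + 9.32*d - 5.67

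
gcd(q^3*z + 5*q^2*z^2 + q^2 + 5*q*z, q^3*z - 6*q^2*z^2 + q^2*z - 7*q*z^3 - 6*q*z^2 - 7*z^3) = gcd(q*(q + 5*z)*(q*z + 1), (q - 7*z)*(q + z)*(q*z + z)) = 1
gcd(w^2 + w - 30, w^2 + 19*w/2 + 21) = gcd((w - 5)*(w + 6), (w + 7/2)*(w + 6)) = w + 6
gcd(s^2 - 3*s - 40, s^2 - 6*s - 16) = s - 8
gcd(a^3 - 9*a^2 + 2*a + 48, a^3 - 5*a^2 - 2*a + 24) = a^2 - a - 6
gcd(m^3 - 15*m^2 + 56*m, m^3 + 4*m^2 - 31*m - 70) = 1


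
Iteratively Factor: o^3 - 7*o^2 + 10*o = (o)*(o^2 - 7*o + 10) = o*(o - 5)*(o - 2)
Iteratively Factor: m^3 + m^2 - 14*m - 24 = (m + 2)*(m^2 - m - 12) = (m + 2)*(m + 3)*(m - 4)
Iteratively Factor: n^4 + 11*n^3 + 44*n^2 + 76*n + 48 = (n + 4)*(n^3 + 7*n^2 + 16*n + 12) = (n + 2)*(n + 4)*(n^2 + 5*n + 6) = (n + 2)^2*(n + 4)*(n + 3)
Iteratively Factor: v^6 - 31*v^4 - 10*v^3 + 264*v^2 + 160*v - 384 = (v - 1)*(v^5 + v^4 - 30*v^3 - 40*v^2 + 224*v + 384) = (v - 1)*(v + 3)*(v^4 - 2*v^3 - 24*v^2 + 32*v + 128) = (v - 4)*(v - 1)*(v + 3)*(v^3 + 2*v^2 - 16*v - 32) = (v - 4)*(v - 1)*(v + 2)*(v + 3)*(v^2 - 16) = (v - 4)^2*(v - 1)*(v + 2)*(v + 3)*(v + 4)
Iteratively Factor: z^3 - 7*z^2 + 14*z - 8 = (z - 2)*(z^2 - 5*z + 4) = (z - 2)*(z - 1)*(z - 4)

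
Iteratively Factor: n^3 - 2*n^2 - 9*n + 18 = (n - 2)*(n^2 - 9) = (n - 3)*(n - 2)*(n + 3)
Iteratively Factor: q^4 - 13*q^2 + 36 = (q - 3)*(q^3 + 3*q^2 - 4*q - 12) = (q - 3)*(q - 2)*(q^2 + 5*q + 6) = (q - 3)*(q - 2)*(q + 2)*(q + 3)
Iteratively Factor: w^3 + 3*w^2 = (w)*(w^2 + 3*w) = w*(w + 3)*(w)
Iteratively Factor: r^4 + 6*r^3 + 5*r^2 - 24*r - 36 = (r - 2)*(r^3 + 8*r^2 + 21*r + 18) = (r - 2)*(r + 3)*(r^2 + 5*r + 6) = (r - 2)*(r + 2)*(r + 3)*(r + 3)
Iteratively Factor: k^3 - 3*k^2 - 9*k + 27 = (k - 3)*(k^2 - 9) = (k - 3)^2*(k + 3)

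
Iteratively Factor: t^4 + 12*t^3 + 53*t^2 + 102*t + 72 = (t + 4)*(t^3 + 8*t^2 + 21*t + 18) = (t + 3)*(t + 4)*(t^2 + 5*t + 6) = (t + 2)*(t + 3)*(t + 4)*(t + 3)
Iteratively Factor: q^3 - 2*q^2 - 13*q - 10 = (q + 1)*(q^2 - 3*q - 10) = (q - 5)*(q + 1)*(q + 2)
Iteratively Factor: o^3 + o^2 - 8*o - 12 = (o - 3)*(o^2 + 4*o + 4) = (o - 3)*(o + 2)*(o + 2)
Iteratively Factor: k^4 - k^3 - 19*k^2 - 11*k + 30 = (k + 3)*(k^3 - 4*k^2 - 7*k + 10) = (k + 2)*(k + 3)*(k^2 - 6*k + 5) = (k - 1)*(k + 2)*(k + 3)*(k - 5)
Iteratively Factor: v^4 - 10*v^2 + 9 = (v + 1)*(v^3 - v^2 - 9*v + 9) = (v - 1)*(v + 1)*(v^2 - 9) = (v - 3)*(v - 1)*(v + 1)*(v + 3)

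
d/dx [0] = 0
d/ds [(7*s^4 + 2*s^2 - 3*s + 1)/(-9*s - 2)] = (-189*s^4 - 56*s^3 - 18*s^2 - 8*s + 15)/(81*s^2 + 36*s + 4)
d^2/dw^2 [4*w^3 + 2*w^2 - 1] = 24*w + 4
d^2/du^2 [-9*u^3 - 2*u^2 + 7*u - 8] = -54*u - 4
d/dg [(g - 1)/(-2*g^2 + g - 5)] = (-2*g^2 + g + (g - 1)*(4*g - 1) - 5)/(2*g^2 - g + 5)^2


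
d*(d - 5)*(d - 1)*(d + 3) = d^4 - 3*d^3 - 13*d^2 + 15*d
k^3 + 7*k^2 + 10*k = k*(k + 2)*(k + 5)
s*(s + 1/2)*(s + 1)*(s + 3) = s^4 + 9*s^3/2 + 5*s^2 + 3*s/2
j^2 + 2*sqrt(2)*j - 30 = (j - 3*sqrt(2))*(j + 5*sqrt(2))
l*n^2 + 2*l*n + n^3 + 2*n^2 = n*(l + n)*(n + 2)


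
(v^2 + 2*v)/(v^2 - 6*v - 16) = v/(v - 8)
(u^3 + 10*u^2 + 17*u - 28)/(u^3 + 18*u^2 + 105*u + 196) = (u - 1)/(u + 7)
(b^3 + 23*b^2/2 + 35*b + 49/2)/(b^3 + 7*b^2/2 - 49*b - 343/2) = (b + 1)/(b - 7)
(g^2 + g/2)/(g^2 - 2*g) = (g + 1/2)/(g - 2)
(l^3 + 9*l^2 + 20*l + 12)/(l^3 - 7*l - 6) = (l + 6)/(l - 3)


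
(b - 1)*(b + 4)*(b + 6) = b^3 + 9*b^2 + 14*b - 24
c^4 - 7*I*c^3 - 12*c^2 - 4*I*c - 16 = (c - 4*I)*(c - 2*I)^2*(c + I)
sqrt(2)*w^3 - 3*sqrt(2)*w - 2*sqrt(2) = (w - 2)*(w + 1)*(sqrt(2)*w + sqrt(2))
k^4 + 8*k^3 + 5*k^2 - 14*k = k*(k - 1)*(k + 2)*(k + 7)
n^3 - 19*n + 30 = (n - 3)*(n - 2)*(n + 5)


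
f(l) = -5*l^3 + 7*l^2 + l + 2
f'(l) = -15*l^2 + 14*l + 1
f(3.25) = -92.45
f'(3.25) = -111.94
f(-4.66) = 655.32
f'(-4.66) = -389.97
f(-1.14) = 17.36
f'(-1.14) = -34.45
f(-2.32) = 99.79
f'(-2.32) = -112.22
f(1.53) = 2.01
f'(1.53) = -12.69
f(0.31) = 2.83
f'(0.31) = 3.90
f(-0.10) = 1.98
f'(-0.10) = -0.55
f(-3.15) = 224.59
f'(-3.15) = -191.94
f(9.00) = -3067.00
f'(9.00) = -1088.00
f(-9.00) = 4205.00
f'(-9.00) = -1340.00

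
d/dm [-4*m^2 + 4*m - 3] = 4 - 8*m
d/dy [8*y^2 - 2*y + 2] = 16*y - 2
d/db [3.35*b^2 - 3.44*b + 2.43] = 6.7*b - 3.44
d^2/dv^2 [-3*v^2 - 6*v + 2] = -6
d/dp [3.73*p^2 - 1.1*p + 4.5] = 7.46*p - 1.1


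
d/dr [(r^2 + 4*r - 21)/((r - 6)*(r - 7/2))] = 6*(-9*r^2 + 56*r - 77)/(4*r^4 - 76*r^3 + 529*r^2 - 1596*r + 1764)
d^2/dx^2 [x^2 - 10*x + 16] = 2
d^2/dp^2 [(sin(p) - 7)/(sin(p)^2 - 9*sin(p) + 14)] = (-2*sin(p) + cos(p)^2 + 1)/(sin(p) - 2)^3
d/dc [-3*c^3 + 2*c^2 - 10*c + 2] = -9*c^2 + 4*c - 10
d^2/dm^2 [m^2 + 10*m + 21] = 2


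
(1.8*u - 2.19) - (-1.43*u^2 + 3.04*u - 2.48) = 1.43*u^2 - 1.24*u + 0.29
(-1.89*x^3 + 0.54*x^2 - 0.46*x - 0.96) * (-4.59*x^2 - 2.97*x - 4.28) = 8.6751*x^5 + 3.1347*x^4 + 8.5968*x^3 + 3.4614*x^2 + 4.82*x + 4.1088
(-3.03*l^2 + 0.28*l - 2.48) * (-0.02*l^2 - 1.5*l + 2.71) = 0.0606*l^4 + 4.5394*l^3 - 8.5817*l^2 + 4.4788*l - 6.7208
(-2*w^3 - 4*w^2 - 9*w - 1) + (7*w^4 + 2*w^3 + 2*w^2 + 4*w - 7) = 7*w^4 - 2*w^2 - 5*w - 8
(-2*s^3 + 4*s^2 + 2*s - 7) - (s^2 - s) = -2*s^3 + 3*s^2 + 3*s - 7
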